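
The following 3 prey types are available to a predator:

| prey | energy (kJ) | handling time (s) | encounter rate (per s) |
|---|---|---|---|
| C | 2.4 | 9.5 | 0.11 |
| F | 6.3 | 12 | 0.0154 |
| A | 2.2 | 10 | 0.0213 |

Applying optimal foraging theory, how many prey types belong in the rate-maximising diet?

3

Profitabilities (E/h, kJ/s): F 0.525, C 0.253, A 0.22. Add prey in this order while the next type's profitability exceeds the intake rate on those already taken.
Rate on top 1: 0.08189. C: 0.253 > 0.08189 → include.
Rate on top 2: 0.1619. A: 0.22 > 0.1619 → include.
Optimal diet: F, C, A — 3 of 3 types.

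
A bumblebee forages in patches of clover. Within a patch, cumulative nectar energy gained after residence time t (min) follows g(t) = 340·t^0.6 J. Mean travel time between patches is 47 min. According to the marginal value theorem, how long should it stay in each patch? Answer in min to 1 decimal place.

Optimal t* satisfies g'(t*) = g(t*)/(T + t*).
g'(t) = 0.6·340·t^-0.4. Setting 0.6·340·t^-0.4 = 340·t^0.6/(47+t) gives 0.6(47+t) = t, so 0.40·t = 0.6×47.
t* = 0.6×47/0.40 = 70.5 min.

70.5 min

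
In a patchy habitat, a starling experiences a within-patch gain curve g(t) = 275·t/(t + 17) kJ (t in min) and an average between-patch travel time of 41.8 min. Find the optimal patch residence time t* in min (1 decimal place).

26.7 min

Maximise g(t)/(T+t): set derivative to zero → g'(t)(T+t) = g(t).
g'(t) = 275·17/(t + 17)². Setting 275·17/(t+17)² = 275t/[(t+17)(41.8+t)] gives 17(41.8+t) = t(t+17), so t² = 17×41.8 = 710.6.
t* = √710.6 = 26.66 min.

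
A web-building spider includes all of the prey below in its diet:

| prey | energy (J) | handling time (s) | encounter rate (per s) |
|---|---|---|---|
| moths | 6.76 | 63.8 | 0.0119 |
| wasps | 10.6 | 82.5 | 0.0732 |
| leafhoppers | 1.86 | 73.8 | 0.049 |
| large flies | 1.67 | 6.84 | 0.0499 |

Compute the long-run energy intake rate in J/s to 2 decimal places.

0.09 J/s

R = (0.0119×6.76 + 0.0732×10.6 + 0.049×1.86 + 0.0499×1.67) / (1 + 0.0119×63.8 + 0.0732×82.5 + 0.049×73.8 + 0.0499×6.84) = 1.031/11.76 = 0.08769 J/s.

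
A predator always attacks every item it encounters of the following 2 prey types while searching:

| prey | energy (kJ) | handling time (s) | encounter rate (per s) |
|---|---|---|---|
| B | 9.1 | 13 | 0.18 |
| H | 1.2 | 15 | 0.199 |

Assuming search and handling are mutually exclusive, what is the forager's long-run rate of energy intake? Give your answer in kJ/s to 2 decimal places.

Energy encountered per unit search time: 0.18×9.1 + 0.199×1.2 = 1.877 kJ/s.
Handling time per unit search time: 0.18×13 + 0.199×15 = 5.325.
Rate = 1.877/(1 + 5.325) = 0.2967 kJ/s.

0.30 kJ/s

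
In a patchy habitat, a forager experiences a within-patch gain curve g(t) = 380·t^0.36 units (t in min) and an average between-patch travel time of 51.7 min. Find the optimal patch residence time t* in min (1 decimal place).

29.1 min

Optimal t* satisfies g'(t*) = g(t*)/(T + t*).
g'(t) = 0.36·380·t^-0.64. Setting 0.36·380·t^-0.64 = 380·t^0.36/(51.7+t) gives 0.36(51.7+t) = t, so 0.64·t = 0.36×51.7.
t* = 0.36×51.7/0.64 = 29.08 min.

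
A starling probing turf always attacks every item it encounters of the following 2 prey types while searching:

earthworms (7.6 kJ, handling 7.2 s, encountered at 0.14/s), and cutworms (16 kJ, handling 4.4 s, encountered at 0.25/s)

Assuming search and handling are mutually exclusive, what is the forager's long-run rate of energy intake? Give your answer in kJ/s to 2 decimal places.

R = Σλ_iE_i / (1 + Σλ_ih_i)
Numerator: 0.14×7.6 + 0.25×16 = 5.064
Denominator: 1 + 0.14×7.2 + 0.25×4.4 = 3.108
R = 5.064/3.108 = 1.629 kJ/s

1.63 kJ/s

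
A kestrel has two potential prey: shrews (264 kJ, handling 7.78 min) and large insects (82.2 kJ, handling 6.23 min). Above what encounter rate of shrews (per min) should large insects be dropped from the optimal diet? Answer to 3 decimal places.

The zero-one rule: include large insects iff E₂/h₂ > λE₁/(1+λh₁). Equality gives the switch point.
λE₁h₂ = E₂ + λE₂h₁ ⇒ λ = E₂/(E₁h₂ − E₂h₁) = 82.2/(1645 − 639.5) = 0.08177 per min.

0.082 per min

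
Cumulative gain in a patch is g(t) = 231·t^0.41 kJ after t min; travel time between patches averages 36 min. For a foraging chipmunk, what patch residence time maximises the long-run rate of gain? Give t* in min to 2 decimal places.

Maximise g(t)/(T+t): set derivative to zero → g'(t)(T+t) = g(t).
g'(t) = 0.41·231·t^-0.59. Setting 0.41·231·t^-0.59 = 231·t^0.41/(36+t) gives 0.41(36+t) = t, so 0.59·t = 0.41×36.
t* = 0.41×36/0.59 = 25.02 min.

25.02 min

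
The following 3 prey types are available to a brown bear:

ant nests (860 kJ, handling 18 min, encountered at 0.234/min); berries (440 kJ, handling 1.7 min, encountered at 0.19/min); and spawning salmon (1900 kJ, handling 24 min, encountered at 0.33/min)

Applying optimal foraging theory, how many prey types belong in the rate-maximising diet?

Rank by E/h (kJ/min): berries 259, spawning salmon 79.2, ant nests 47.8. Include each in turn until the next type's E/h falls below the running intake rate.
Rate on top 1: 63.19. spawning salmon: 79.2 > 63.19 → include.
Rate on top 2: 76.88. ant nests: 47.8 < 76.88 → exclude; stop.
Optimal diet: berries, spawning salmon — 2 of 3 types.

2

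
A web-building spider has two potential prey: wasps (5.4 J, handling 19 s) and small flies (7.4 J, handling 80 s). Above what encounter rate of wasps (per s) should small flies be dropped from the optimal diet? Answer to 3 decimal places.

At the threshold, the rate on wasps alone equals the profitability of small flies: λ·5.4/(1 + λ·19) = 7.4/80 = 0.0925.
Rearranging, λ(5.4 − 0.0925×19) = 0.0925, so λ = 0.0925/3.643 = 0.02539 per s.

0.025 per s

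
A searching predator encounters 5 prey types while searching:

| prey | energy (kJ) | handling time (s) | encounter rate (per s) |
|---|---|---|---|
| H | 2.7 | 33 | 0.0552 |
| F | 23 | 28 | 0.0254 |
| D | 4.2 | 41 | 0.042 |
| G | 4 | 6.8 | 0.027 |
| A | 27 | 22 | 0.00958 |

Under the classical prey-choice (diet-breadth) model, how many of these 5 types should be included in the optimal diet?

3

Profitabilities (E/h, kJ/s): A 1.23, F 0.821, G 0.588, D 0.102, H 0.0818. Add prey in this order while the next type's profitability exceeds the intake rate on those already taken.
Rate on top 1: 0.2136. F: 0.821 > 0.2136 → include.
Rate on top 2: 0.4385. G: 0.588 > 0.4385 → include.
Rate on top 3: 0.4516. D: 0.102 < 0.4516 → exclude; stop.
Optimal diet: A, F, G — 3 of 5 types.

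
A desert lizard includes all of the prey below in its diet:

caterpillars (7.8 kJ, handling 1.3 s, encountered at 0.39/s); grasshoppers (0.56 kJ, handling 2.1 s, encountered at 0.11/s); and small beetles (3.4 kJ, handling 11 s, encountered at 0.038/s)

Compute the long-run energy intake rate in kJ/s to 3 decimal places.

R = Σλ_iE_i / (1 + Σλ_ih_i)
Numerator: 0.39×7.8 + 0.11×0.56 + 0.038×3.4 = 3.233
Denominator: 1 + 0.39×1.3 + 0.11×2.1 + 0.038×11 = 2.156
R = 3.233/2.156 = 1.499 kJ/s

1.499 kJ/s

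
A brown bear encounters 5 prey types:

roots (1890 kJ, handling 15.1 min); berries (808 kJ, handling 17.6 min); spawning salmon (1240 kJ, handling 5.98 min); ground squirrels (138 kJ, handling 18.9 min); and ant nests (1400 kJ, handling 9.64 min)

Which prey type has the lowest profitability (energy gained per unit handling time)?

Profitability E/h (kJ/min): roots = 1890/15.1 = 125, berries = 808/17.6 = 45.9, spawning salmon = 1240/5.98 = 207, ground squirrels = 138/18.9 = 7.3, ant nests = 1400/9.64 = 145.
Ranked: spawning salmon > ant nests > roots > berries > ground squirrels.

ground squirrels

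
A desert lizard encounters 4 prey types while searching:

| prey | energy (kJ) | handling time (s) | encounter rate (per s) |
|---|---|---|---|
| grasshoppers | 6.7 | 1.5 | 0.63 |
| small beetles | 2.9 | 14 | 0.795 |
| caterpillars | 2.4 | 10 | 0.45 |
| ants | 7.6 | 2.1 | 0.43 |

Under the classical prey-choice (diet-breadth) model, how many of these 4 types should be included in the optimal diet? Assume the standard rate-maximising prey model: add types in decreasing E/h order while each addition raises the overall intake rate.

2

Rank by E/h (kJ/s): grasshoppers 4.47, ants 3.62, caterpillars 0.24, small beetles 0.207. Include each in turn until the next type's E/h falls below the running intake rate.
Rate on top 1: 2.17. ants: 3.62 > 2.17 → include.
Rate on top 2: 2.63. caterpillars: 0.24 < 2.63 → exclude; stop.
Optimal diet: grasshoppers, ants — 2 of 4 types.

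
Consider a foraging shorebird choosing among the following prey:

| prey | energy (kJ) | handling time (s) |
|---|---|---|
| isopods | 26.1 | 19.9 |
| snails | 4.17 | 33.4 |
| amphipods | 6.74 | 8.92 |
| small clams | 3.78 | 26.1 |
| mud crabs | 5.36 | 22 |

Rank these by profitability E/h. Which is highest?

isopods

Profitability E/h (kJ/s): isopods = 26.1/19.9 = 1.31, snails = 4.17/33.4 = 0.125, amphipods = 6.74/8.92 = 0.756, small clams = 3.78/26.1 = 0.145, mud crabs = 5.36/22 = 0.244.
Ranked: isopods > amphipods > mud crabs > small clams > snails.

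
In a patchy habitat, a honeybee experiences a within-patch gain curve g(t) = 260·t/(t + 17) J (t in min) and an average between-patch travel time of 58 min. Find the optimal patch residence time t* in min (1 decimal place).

Maximise g(t)/(T+t): set derivative to zero → g'(t)(T+t) = g(t).
g'(t) = 260·17/(t + 17)². Setting 260·17/(t+17)² = 260t/[(t+17)(58+t)] gives 17(58+t) = t(t+17), so t² = 17×58 = 986.
t* = √986 = 31.4 min.

31.4 min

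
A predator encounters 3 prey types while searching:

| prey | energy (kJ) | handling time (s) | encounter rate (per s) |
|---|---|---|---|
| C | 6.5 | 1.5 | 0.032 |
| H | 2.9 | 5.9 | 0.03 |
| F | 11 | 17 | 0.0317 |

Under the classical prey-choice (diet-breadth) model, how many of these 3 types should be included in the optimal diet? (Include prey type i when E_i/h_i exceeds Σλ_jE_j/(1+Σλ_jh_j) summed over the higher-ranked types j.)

3

Profitabilities (E/h, kJ/s): C 4.33, F 0.647, H 0.492. Add prey in this order while the next type's profitability exceeds the intake rate on those already taken.
Rate on top 1: 0.1985. F: 0.647 > 0.1985 → include.
Rate on top 2: 0.3508. H: 0.492 > 0.3508 → include.
Optimal diet: C, F, H — 3 of 3 types.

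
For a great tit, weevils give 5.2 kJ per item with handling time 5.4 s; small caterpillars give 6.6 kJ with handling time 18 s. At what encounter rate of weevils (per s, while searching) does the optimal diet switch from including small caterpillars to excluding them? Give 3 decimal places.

Drop small caterpillars once their profitability E₂/h₂ falls below the rate achievable on weevils alone: E₂/h₂ = λE₁/(1 + λh₁).
Solve for λ: λE₁h₂ = E₂(1 + λh₁) → λ(E₁h₂ − E₂h₁) = E₂ → λ = E₂/(E₁h₂ − E₂h₁).
λ = 6.6/(5.2×18 − 6.6×5.4) = 6.6/57.96 = 0.1139 per s.

0.114 per s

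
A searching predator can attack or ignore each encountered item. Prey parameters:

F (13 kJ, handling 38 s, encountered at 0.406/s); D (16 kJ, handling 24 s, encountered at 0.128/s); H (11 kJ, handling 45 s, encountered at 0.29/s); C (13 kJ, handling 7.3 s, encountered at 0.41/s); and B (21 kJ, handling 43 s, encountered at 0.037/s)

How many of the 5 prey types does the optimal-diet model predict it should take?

1

E/h in descending order: C 1.78, D 0.667, B 0.488, F 0.342, H 0.244 kJ/s. The optimal diet is the largest prefix of this list for which every included type satisfies E_i/h_i > R on the types above it.
Rate on top 1: 1.335. D: 0.667 < 1.335 → exclude; stop.
Optimal diet: C — 1 of 5 types.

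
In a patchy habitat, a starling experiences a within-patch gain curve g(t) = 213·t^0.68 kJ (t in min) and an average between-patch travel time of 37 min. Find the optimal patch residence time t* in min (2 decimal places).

78.63 min

By the marginal value theorem, leave when the instantaneous gain rate g'(t) equals the habitat-wide average g(t)/(T + t).
g'(t) = 0.68·213·t^-0.32. Setting 0.68·213·t^-0.32 = 213·t^0.68/(37+t) gives 0.68(37+t) = t, so 0.32·t = 0.68×37.
t* = 0.68×37/0.32 = 78.63 min.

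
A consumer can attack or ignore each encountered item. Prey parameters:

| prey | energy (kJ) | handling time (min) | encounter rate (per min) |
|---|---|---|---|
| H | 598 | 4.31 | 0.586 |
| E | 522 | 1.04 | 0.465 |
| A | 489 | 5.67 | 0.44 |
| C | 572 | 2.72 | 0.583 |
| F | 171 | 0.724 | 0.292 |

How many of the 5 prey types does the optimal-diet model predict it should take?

Rank by E/h (kJ/min): E 502, F 236, C 210, H 139, A 86.2. Include each in turn until the next type's E/h falls below the running intake rate.
Rate on top 1: 163.6. F: 236 > 163.6 → include.
Rate on top 2: 172.7. C: 210 > 172.7 → include.
Rate on top 3: 190.9. H: 139 < 190.9 → exclude; stop.
Optimal diet: E, F, C — 3 of 5 types.

3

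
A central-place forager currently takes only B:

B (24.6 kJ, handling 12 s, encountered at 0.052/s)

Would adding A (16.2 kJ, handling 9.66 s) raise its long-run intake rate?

On B alone, R = ΣλE/(1+Σλh) = 1.279/1.624 = 0.7877 kJ/s.
A: E/h = 16.2/9.66 = 1.677 kJ/s.
1.677 > 0.7877, so adding A raises the average — include it.

Yes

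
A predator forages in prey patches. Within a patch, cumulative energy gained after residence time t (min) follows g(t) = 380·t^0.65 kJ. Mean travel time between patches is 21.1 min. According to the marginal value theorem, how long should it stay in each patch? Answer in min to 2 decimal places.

Maximise g(t)/(T+t): set derivative to zero → g'(t)(T+t) = g(t).
g'(t) = 0.65·380·t^-0.35. Setting 0.65·380·t^-0.35 = 380·t^0.65/(21.1+t) gives 0.65(21.1+t) = t, so 0.35·t = 0.65×21.1.
t* = 0.65×21.1/0.35 = 39.19 min.

39.19 min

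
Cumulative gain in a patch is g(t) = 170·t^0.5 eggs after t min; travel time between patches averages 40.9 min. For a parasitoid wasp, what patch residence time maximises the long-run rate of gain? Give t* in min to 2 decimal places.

40.90 min

Maximise g(t)/(T+t): set derivative to zero → g'(t)(T+t) = g(t).
g'(t) = 0.5·170·t^-0.5. Setting 0.5·170·t^-0.5 = 170·t^0.5/(40.9+t) gives 0.5(40.9+t) = t, so 0.50·t = 0.5×40.9.
t* = 0.5×40.9/0.50 = 40.9 min.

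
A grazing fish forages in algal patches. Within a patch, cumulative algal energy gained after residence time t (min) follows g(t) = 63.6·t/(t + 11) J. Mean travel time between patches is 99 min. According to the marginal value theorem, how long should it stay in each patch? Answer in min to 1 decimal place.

By the marginal value theorem, leave when the instantaneous gain rate g'(t) equals the habitat-wide average g(t)/(T + t).
g'(t) = 63.6·11/(t + 11)². Setting 63.6·11/(t+11)² = 63.6t/[(t+11)(99+t)] gives 11(99+t) = t(t+11), so t² = 11×99 = 1089.
t* = √1089 = 33 min.

33.0 min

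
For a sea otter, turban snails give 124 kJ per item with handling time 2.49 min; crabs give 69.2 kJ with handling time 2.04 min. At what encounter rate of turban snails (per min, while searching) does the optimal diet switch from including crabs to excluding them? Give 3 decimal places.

The zero-one rule: include crabs iff E₂/h₂ > λE₁/(1+λh₁). Equality gives the switch point.
λE₁h₂ = E₂ + λE₂h₁ ⇒ λ = E₂/(E₁h₂ − E₂h₁) = 69.2/(253 − 172.3) = 0.858 per min.

0.858 per min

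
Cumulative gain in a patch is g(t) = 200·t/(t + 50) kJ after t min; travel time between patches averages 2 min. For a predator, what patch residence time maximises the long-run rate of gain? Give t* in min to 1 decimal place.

10.0 min

Optimal t* satisfies g'(t*) = g(t*)/(T + t*).
g'(t) = 200·50/(t + 50)². Setting 200·50/(t+50)² = 200t/[(t+50)(2+t)] gives 50(2+t) = t(t+50), so t² = 50×2 = 100.
t* = √100 = 10 min.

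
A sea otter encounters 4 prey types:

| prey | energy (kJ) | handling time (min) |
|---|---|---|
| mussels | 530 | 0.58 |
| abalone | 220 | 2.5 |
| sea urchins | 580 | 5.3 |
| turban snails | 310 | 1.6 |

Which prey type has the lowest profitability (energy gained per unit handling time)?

In descending order of E/h:
mussels: 530/0.58 = 914 kJ/min
turban snails: 310/1.6 = 194 kJ/min
sea urchins: 580/5.3 = 109 kJ/min
abalone: 220/2.5 = 88 kJ/min

abalone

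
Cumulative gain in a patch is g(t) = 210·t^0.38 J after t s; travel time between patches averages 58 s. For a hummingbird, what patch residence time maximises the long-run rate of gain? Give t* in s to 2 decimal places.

35.55 s

By the marginal value theorem, leave when the instantaneous gain rate g'(t) equals the habitat-wide average g(t)/(T + t).
g'(t) = 0.38·210·t^-0.62. Setting 0.38·210·t^-0.62 = 210·t^0.38/(58+t) gives 0.38(58+t) = t, so 0.62·t = 0.38×58.
t* = 0.38×58/0.62 = 35.55 s.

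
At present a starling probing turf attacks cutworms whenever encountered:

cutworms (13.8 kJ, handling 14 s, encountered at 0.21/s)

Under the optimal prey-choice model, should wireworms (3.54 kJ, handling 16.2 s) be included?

No

On cutworms alone, R = ΣλE/(1+Σλh) = 2.898/3.94 = 0.7355 kJ/s.
wireworms: E/h = 3.54/16.2 = 0.2185 kJ/s.
0.2185 < 0.7355, so adding wireworms would lower the average — exclude it.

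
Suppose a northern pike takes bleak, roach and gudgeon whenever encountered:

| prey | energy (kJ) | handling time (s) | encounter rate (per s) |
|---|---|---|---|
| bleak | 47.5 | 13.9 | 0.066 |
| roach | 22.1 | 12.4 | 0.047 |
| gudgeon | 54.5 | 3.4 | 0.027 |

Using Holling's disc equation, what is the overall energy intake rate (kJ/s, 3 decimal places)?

R = Σλ_iE_i / (1 + Σλ_ih_i)
Numerator: 0.066×47.5 + 0.047×22.1 + 0.027×54.5 = 5.645
Denominator: 1 + 0.066×13.9 + 0.047×12.4 + 0.027×3.4 = 2.592
R = 5.645/2.592 = 2.178 kJ/s

2.178 kJ/s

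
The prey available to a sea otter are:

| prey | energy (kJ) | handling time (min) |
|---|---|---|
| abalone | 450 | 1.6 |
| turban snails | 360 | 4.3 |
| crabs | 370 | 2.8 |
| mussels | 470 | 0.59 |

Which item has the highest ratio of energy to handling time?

mussels

Profitability E/h (kJ/min): abalone = 450/1.6 = 281, turban snails = 360/4.3 = 83.7, crabs = 370/2.8 = 132, mussels = 470/0.59 = 797.
Ranked: mussels > abalone > crabs > turban snails.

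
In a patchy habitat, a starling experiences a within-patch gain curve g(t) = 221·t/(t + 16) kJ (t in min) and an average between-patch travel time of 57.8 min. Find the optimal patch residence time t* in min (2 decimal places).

30.41 min

By the marginal value theorem, leave when the instantaneous gain rate g'(t) equals the habitat-wide average g(t)/(T + t).
g'(t) = 221·16/(t + 16)². Setting 221·16/(t+16)² = 221t/[(t+16)(57.8+t)] gives 16(57.8+t) = t(t+16), so t² = 16×57.8 = 924.8.
t* = √924.8 = 30.41 min.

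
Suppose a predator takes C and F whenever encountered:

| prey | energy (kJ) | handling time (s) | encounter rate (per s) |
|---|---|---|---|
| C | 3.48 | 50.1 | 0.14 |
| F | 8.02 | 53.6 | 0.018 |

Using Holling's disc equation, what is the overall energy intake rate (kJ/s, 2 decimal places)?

Energy encountered per unit search time: 0.14×3.48 + 0.018×8.02 = 0.6316 kJ/s.
Handling time per unit search time: 0.14×50.1 + 0.018×53.6 = 7.979.
Rate = 0.6316/(1 + 7.979) = 0.07034 kJ/s.

0.07 kJ/s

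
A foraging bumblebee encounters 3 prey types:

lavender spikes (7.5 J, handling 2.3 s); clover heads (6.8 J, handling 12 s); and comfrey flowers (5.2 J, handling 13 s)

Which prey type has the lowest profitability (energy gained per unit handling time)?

Profitability E/h (J/s): lavender spikes = 7.5/2.3 = 3.26, clover heads = 6.8/12 = 0.567, comfrey flowers = 5.2/13 = 0.4.
Ranked: lavender spikes > clover heads > comfrey flowers.

comfrey flowers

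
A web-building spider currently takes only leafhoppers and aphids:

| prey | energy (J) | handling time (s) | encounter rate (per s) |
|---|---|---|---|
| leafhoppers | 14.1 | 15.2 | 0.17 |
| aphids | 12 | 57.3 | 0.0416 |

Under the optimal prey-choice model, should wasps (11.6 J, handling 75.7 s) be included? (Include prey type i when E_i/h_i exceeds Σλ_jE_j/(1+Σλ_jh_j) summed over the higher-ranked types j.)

No

On leafhoppers and aphids alone, R = ΣλE/(1+Σλh) = 2.896/5.968 = 0.4853 J/s.
Profitability of wasps: 11.6/75.7 = 0.1532 J/s.
Since 0.1532 < R, time spent handling wasps is better spent searching.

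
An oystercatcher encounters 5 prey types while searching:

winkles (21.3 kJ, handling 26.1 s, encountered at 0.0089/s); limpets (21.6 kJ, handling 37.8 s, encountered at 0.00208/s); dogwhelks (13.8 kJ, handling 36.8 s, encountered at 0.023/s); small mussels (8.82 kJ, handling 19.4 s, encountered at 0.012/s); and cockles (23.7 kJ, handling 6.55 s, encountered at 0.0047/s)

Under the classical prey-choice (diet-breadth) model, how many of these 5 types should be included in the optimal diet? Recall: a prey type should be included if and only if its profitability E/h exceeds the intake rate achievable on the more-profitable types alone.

E/h in descending order: cockles 3.62, winkles 0.816, limpets 0.571, small mussels 0.455, dogwhelks 0.375 kJ/s. The optimal diet is the largest prefix of this list for which every included type satisfies E_i/h_i > R on the types above it.
Rate on top 1: 0.1081. winkles: 0.816 > 0.1081 → include.
Rate on top 2: 0.2383. limpets: 0.571 > 0.2383 → include.
Rate on top 3: 0.2578. small mussels: 0.455 > 0.2578 → include.
Rate on top 4: 0.2869. dogwhelks: 0.375 > 0.2869 → include.
Optimal diet: cockles, winkles, limpets, small mussels, dogwhelks — 5 of 5 types.

5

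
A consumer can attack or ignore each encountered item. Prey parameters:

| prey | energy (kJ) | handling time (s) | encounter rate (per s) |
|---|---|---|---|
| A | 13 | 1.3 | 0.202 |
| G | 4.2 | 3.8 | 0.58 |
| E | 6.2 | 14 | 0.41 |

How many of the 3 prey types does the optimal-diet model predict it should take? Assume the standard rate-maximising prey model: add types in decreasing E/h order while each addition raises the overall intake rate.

Profitabilities (E/h, kJ/s): A 10, G 1.11, E 0.443. Add prey in this order while the next type's profitability exceeds the intake rate on those already taken.
Rate on top 1: 2.08. G: 1.11 < 2.08 → exclude; stop.
Optimal diet: A — 1 of 3 types.

1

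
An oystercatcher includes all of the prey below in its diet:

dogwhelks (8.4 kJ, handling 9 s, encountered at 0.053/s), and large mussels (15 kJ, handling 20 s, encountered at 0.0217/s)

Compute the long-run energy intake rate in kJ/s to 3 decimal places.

R = (0.053×8.4 + 0.0217×15) / (1 + 0.053×9 + 0.0217×20) = 0.7707/1.911 = 0.4033 kJ/s.

0.403 kJ/s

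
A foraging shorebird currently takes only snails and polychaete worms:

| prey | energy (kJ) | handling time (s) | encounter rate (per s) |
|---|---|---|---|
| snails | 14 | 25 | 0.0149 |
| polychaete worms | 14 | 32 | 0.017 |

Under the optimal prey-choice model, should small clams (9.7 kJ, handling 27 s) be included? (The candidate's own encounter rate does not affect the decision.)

Current rate: (0.0149×14 + 0.017×14)/(1 + 0.0149×25 + 0.017×32) = 0.233 kJ/s.
small clams: E/h = 9.7/27 = 0.3593 kJ/s.
Since 0.3593 > R, including small clams increases the long-run rate.

Yes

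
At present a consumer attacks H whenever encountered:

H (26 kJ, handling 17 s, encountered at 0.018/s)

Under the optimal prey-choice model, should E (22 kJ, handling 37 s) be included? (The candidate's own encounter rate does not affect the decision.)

Intake rate on the current diet: R = (0.018×26) / (1 + 0.018×17) = 0.468/1.306 = 0.3583 kJ/s.
E: E/h = 22/37 = 0.5946 kJ/s.
Since 0.5946 > R, including E increases the long-run rate.

Yes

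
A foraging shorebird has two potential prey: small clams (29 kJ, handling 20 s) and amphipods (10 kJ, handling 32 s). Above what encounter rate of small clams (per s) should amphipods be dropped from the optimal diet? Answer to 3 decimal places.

At the threshold, the rate on small clams alone equals the profitability of amphipods: λ·29/(1 + λ·20) = 10/32 = 0.3125.
Rearranging, λ(29 − 0.3125×20) = 0.3125, so λ = 0.3125/22.75 = 0.01374 per s.

0.014 per s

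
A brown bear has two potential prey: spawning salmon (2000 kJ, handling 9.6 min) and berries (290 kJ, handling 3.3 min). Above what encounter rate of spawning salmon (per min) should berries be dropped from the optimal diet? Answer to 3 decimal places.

At the threshold, the rate on spawning salmon alone equals the profitability of berries: λ·2000/(1 + λ·9.6) = 290/3.3 = 87.88.
Rearranging, λ(2000 − 87.88×9.6) = 87.88, so λ = 87.88/1156 = 0.076 per min.

0.076 per min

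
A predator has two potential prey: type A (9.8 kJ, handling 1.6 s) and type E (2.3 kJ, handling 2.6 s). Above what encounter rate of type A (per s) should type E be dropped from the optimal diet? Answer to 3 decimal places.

0.106 per s

Drop type E once their profitability E₂/h₂ falls below the rate achievable on type A alone: E₂/h₂ = λE₁/(1 + λh₁).
Solve for λ: λE₁h₂ = E₂(1 + λh₁) → λ(E₁h₂ − E₂h₁) = E₂ → λ = E₂/(E₁h₂ − E₂h₁).
λ = 2.3/(9.8×2.6 − 2.3×1.6) = 2.3/21.8 = 0.1055 per s.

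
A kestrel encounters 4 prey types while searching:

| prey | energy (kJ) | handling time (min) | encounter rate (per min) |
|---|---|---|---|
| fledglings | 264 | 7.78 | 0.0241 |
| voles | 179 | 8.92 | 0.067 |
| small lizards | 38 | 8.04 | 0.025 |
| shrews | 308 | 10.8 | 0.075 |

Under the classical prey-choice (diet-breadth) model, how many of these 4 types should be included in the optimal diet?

Rank by E/h (kJ/min): fledglings 33.9, shrews 28.5, voles 20.1, small lizards 4.73. Include each in turn until the next type's E/h falls below the running intake rate.
Rate on top 1: 5.358. shrews: 28.5 > 5.358 → include.
Rate on top 2: 14.75. voles: 20.1 > 14.75 → include.
Rate on top 3: 15.97. small lizards: 4.73 < 15.97 → exclude; stop.
Optimal diet: fledglings, shrews, voles — 3 of 4 types.

3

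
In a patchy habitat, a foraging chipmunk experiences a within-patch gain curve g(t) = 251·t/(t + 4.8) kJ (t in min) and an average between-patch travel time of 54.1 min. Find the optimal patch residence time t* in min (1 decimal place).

By the marginal value theorem, leave when the instantaneous gain rate g'(t) equals the habitat-wide average g(t)/(T + t).
g'(t) = 251·4.8/(t + 4.8)². Setting 251·4.8/(t+4.8)² = 251t/[(t+4.8)(54.1+t)] gives 4.8(54.1+t) = t(t+4.8), so t² = 4.8×54.1 = 259.7.
t* = √259.7 = 16.11 min.

16.1 min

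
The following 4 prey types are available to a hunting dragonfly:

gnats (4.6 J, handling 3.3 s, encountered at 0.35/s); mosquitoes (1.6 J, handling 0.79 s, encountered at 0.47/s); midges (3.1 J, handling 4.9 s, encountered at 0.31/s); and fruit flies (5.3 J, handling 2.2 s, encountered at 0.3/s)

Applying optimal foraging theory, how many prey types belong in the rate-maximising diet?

3

Profitabilities (E/h, J/s): fruit flies 2.41, mosquitoes 2.03, gnats 1.39, midges 0.633. Add prey in this order while the next type's profitability exceeds the intake rate on those already taken.
Rate on top 1: 0.9578. mosquitoes: 2.03 > 0.9578 → include.
Rate on top 2: 1.153. gnats: 1.39 > 1.153 → include.
Rate on top 3: 1.24. midges: 0.633 < 1.24 → exclude; stop.
Optimal diet: fruit flies, mosquitoes, gnats — 3 of 4 types.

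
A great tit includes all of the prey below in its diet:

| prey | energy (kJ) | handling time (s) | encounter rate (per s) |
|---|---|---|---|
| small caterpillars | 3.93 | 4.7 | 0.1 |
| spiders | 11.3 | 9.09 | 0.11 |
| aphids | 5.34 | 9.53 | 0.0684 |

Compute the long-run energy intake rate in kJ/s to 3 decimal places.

0.641 kJ/s

R = (0.1×3.93 + 0.11×11.3 + 0.0684×5.34) / (1 + 0.1×4.7 + 0.11×9.09 + 0.0684×9.53) = 2.001/3.122 = 0.6411 kJ/s.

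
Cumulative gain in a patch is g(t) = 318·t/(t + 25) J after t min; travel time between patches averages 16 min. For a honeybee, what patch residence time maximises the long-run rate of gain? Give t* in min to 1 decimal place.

20.0 min

Maximise g(t)/(T+t): set derivative to zero → g'(t)(T+t) = g(t).
g'(t) = 318·25/(t + 25)². Setting 318·25/(t+25)² = 318t/[(t+25)(16+t)] gives 25(16+t) = t(t+25), so t² = 25×16 = 400.
t* = √400 = 20 min.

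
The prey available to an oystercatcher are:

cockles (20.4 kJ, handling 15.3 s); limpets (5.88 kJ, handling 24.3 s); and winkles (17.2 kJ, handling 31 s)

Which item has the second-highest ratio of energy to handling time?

Profitability E/h (kJ/s): cockles = 20.4/15.3 = 1.33, limpets = 5.88/24.3 = 0.242, winkles = 17.2/31 = 0.555.
Ranked: cockles > winkles > limpets.

winkles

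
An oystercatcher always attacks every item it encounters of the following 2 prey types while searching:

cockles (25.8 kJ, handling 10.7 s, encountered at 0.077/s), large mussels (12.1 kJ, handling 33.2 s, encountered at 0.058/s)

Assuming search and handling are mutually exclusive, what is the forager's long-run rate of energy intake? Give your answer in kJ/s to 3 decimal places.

0.717 kJ/s

R = (0.077×25.8 + 0.058×12.1) / (1 + 0.077×10.7 + 0.058×33.2) = 2.688/3.75 = 0.717 kJ/s.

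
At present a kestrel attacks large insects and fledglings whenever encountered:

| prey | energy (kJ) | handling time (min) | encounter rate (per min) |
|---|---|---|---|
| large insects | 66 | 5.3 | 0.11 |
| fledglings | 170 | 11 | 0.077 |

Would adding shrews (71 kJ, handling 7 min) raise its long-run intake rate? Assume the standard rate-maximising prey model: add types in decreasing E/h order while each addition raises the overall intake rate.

Yes

Current rate: (0.11×66 + 0.077×170)/(1 + 0.11×5.3 + 0.077×11) = 8.374 kJ/min.
shrews: E/h = 71/7 = 10.14 kJ/min.
Since 10.14 > R, including shrews increases the long-run rate.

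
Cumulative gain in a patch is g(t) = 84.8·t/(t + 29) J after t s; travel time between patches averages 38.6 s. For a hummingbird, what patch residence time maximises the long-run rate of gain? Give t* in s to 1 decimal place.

33.5 s

Maximise g(t)/(T+t): set derivative to zero → g'(t)(T+t) = g(t).
g'(t) = 84.8·29/(t + 29)². Setting 84.8·29/(t+29)² = 84.8t/[(t+29)(38.6+t)] gives 29(38.6+t) = t(t+29), so t² = 29×38.6 = 1119.
t* = √1119 = 33.46 s.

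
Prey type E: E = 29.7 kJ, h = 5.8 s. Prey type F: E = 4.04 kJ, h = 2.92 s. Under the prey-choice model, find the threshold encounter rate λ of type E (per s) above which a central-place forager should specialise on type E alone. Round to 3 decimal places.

0.064 per s

At the threshold, the rate on type E alone equals the profitability of type F: λ·29.7/(1 + λ·5.8) = 4.04/2.92 = 1.384.
Rearranging, λ(29.7 − 1.384×5.8) = 1.384, so λ = 1.384/21.68 = 0.06383 per s.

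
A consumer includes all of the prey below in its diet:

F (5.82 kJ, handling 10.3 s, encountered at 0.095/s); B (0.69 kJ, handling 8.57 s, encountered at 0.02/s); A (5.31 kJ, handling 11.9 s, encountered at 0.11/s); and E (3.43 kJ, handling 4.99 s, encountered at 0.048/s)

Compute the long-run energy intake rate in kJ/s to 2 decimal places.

R = (0.095×5.82 + 0.02×0.69 + 0.11×5.31 + 0.048×3.43) / (1 + 0.095×10.3 + 0.02×8.57 + 0.11×11.9 + 0.048×4.99) = 1.315/3.698 = 0.3557 kJ/s.

0.36 kJ/s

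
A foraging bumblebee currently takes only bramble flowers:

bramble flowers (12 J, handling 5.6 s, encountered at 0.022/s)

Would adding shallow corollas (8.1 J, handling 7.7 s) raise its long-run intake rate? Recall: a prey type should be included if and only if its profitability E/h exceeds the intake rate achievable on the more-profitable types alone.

Current rate: (0.022×12)/(1 + 0.022×5.6) = 0.235 J/s.
Profitability of shallow corollas: 8.1/7.7 = 1.052 J/s.
Since 1.052 > R, including shallow corollas increases the long-run rate.

Yes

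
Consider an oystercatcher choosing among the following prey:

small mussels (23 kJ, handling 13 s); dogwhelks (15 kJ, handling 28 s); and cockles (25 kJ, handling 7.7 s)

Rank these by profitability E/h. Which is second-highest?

small mussels

In descending order of E/h:
cockles: 25/7.7 = 3.25 kJ/s
small mussels: 23/13 = 1.77 kJ/s
dogwhelks: 15/28 = 0.536 kJ/s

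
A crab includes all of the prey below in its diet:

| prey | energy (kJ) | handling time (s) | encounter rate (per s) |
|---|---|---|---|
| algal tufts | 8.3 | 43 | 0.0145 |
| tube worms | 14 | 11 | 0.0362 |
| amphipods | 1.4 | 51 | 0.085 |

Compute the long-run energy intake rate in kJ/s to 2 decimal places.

Energy encountered per unit search time: 0.0145×8.3 + 0.0362×14 + 0.085×1.4 = 0.7462 kJ/s.
Handling time per unit search time: 0.0145×43 + 0.0362×11 + 0.085×51 = 5.357.
Rate = 0.7462/(1 + 5.357) = 0.1174 kJ/s.

0.12 kJ/s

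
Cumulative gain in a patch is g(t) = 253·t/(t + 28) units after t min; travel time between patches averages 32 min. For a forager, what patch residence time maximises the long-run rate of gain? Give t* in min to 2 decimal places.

29.93 min

Optimal t* satisfies g'(t*) = g(t*)/(T + t*).
g'(t) = 253·28/(t + 28)². Setting 253·28/(t+28)² = 253t/[(t+28)(32+t)] gives 28(32+t) = t(t+28), so t² = 28×32 = 896.
t* = √896 = 29.93 min.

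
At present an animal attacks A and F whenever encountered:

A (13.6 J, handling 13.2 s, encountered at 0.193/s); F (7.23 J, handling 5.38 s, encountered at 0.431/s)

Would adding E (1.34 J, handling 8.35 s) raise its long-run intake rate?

No

Current rate: (0.193×13.6 + 0.431×7.23)/(1 + 0.193×13.2 + 0.431×5.38) = 0.9786 J/s.
E: E/h = 1.34/8.35 = 0.1605 J/s.
0.1605 < 0.9786, so adding E would lower the average — exclude it.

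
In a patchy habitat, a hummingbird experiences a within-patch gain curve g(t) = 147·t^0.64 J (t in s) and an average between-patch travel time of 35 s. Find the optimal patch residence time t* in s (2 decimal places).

62.22 s

Maximise g(t)/(T+t): set derivative to zero → g'(t)(T+t) = g(t).
g'(t) = 0.64·147·t^-0.36. Setting 0.64·147·t^-0.36 = 147·t^0.64/(35+t) gives 0.64(35+t) = t, so 0.36·t = 0.64×35.
t* = 0.64×35/0.36 = 62.22 s.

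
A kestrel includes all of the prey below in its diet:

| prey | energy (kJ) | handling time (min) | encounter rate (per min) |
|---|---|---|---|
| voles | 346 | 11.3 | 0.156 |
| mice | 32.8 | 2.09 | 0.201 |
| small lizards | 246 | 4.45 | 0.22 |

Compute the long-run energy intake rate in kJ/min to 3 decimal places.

27.557 kJ/min

R = Σλ_iE_i / (1 + Σλ_ih_i)
Numerator: 0.156×346 + 0.201×32.8 + 0.22×246 = 114.7
Denominator: 1 + 0.156×11.3 + 0.201×2.09 + 0.22×4.45 = 4.162
R = 114.7/4.162 = 27.56 kJ/min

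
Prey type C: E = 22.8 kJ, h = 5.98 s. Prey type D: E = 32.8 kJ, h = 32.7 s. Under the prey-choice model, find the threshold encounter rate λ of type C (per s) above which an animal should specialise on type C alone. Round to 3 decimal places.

At the threshold, the rate on type C alone equals the profitability of type D: λ·22.8/(1 + λ·5.98) = 32.8/32.7 = 1.003.
Rearranging, λ(22.8 − 1.003×5.98) = 1.003, so λ = 1.003/16.8 = 0.0597 per s.

0.060 per s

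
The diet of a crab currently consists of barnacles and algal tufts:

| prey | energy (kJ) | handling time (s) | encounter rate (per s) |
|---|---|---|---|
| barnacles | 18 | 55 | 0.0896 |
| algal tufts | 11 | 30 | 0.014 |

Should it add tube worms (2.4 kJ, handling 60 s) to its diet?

Intake rate on the current diet: R = (0.0896×18 + 0.014×11) / (1 + 0.0896×55 + 0.014×30) = 1.767/6.348 = 0.2783 kJ/s.
tube worms: E/h = 2.4/60 = 0.04 kJ/s.
0.04 < 0.2783, so adding tube worms would lower the average — exclude it.

No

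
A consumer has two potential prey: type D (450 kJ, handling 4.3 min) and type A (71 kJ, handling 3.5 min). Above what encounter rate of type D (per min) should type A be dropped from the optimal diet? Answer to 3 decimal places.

At the threshold, the rate on type D alone equals the profitability of type A: λ·450/(1 + λ·4.3) = 71/3.5 = 20.29.
Rearranging, λ(450 − 20.29×4.3) = 20.29, so λ = 20.29/362.8 = 0.05592 per min.

0.056 per min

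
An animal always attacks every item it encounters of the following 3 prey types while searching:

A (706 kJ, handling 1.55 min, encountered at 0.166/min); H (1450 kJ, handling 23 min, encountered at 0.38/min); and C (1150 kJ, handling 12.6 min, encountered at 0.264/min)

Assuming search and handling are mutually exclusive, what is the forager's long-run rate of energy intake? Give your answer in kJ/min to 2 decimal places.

72.94 kJ/min

Energy encountered per unit search time: 0.166×706 + 0.38×1450 + 0.264×1150 = 971.8 kJ/min.
Handling time per unit search time: 0.166×1.55 + 0.38×23 + 0.264×12.6 = 12.32.
Rate = 971.8/(1 + 12.32) = 72.94 kJ/min.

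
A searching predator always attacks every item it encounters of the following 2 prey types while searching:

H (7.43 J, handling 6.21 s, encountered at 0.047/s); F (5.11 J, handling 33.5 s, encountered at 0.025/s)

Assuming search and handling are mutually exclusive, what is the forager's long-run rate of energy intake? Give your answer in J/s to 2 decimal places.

R = (0.047×7.43 + 0.025×5.11) / (1 + 0.047×6.21 + 0.025×33.5) = 0.477/2.129 = 0.224 J/s.

0.22 J/s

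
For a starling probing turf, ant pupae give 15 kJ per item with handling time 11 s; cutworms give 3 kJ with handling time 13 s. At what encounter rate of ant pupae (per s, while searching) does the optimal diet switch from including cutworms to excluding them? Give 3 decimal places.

0.019 per s

The zero-one rule: include cutworms iff E₂/h₂ > λE₁/(1+λh₁). Equality gives the switch point.
λE₁h₂ = E₂ + λE₂h₁ ⇒ λ = E₂/(E₁h₂ − E₂h₁) = 3/(195 − 33) = 0.01852 per s.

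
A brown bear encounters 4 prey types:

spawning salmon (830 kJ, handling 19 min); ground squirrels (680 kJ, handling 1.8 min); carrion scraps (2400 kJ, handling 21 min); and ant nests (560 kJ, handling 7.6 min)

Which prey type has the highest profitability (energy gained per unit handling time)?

ground squirrels

Profitability E/h (kJ/min): spawning salmon = 830/19 = 43.7, ground squirrels = 680/1.8 = 378, carrion scraps = 2400/21 = 114, ant nests = 560/7.6 = 73.7.
Ranked: ground squirrels > carrion scraps > ant nests > spawning salmon.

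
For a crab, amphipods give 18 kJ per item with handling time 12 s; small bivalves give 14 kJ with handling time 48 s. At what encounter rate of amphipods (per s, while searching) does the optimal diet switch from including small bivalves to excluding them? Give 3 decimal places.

0.020 per s

At the threshold, the rate on amphipods alone equals the profitability of small bivalves: λ·18/(1 + λ·12) = 14/48 = 0.2917.
Rearranging, λ(18 − 0.2917×12) = 0.2917, so λ = 0.2917/14.5 = 0.02011 per s.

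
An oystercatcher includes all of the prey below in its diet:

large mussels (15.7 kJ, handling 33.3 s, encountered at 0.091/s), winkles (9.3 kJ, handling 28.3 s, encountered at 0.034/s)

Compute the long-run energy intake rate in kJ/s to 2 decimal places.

0.35 kJ/s

R = Σλ_iE_i / (1 + Σλ_ih_i)
Numerator: 0.091×15.7 + 0.034×9.3 = 1.745
Denominator: 1 + 0.091×33.3 + 0.034×28.3 = 4.992
R = 1.745/4.992 = 0.3495 kJ/s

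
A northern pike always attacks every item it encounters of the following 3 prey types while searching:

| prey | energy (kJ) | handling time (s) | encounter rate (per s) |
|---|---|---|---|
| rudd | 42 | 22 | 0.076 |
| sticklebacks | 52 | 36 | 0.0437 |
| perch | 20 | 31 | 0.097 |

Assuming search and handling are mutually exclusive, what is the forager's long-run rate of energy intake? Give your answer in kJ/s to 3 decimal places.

1.021 kJ/s

Energy encountered per unit search time: 0.076×42 + 0.0437×52 + 0.097×20 = 7.404 kJ/s.
Handling time per unit search time: 0.076×22 + 0.0437×36 + 0.097×31 = 6.252.
Rate = 7.404/(1 + 6.252) = 1.021 kJ/s.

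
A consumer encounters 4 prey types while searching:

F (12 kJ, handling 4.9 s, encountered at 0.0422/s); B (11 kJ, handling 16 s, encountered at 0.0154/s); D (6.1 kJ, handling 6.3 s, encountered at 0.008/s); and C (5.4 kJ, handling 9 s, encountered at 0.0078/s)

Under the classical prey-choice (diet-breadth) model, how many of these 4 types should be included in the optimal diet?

4

Profitabilities (E/h, kJ/s): F 2.45, D 0.968, B 0.688, C 0.6. Add prey in this order while the next type's profitability exceeds the intake rate on those already taken.
Rate on top 1: 0.4196. D: 0.968 > 0.4196 → include.
Rate on top 2: 0.4416. B: 0.688 > 0.4416 → include.
Rate on top 3: 0.4819. C: 0.6 > 0.4819 → include.
Optimal diet: F, D, B, C — 4 of 4 types.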